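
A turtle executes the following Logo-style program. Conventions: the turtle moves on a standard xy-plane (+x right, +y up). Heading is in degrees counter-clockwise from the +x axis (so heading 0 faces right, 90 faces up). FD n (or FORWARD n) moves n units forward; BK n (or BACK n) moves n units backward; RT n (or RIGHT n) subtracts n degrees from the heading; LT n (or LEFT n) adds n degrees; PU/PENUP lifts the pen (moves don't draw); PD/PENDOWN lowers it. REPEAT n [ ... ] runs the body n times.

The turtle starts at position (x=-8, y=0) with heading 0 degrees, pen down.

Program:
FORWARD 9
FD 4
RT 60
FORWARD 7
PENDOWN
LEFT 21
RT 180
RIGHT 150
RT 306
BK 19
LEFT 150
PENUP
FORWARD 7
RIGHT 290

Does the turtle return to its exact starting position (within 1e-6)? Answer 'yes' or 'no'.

Executing turtle program step by step:
Start: pos=(-8,0), heading=0, pen down
FD 9: (-8,0) -> (1,0) [heading=0, draw]
FD 4: (1,0) -> (5,0) [heading=0, draw]
RT 60: heading 0 -> 300
FD 7: (5,0) -> (8.5,-6.062) [heading=300, draw]
PD: pen down
LT 21: heading 300 -> 321
RT 180: heading 321 -> 141
RT 150: heading 141 -> 351
RT 306: heading 351 -> 45
BK 19: (8.5,-6.062) -> (-4.935,-19.497) [heading=45, draw]
LT 150: heading 45 -> 195
PU: pen up
FD 7: (-4.935,-19.497) -> (-11.697,-21.309) [heading=195, move]
RT 290: heading 195 -> 265
Final: pos=(-11.697,-21.309), heading=265, 4 segment(s) drawn

Start position: (-8, 0)
Final position: (-11.697, -21.309)
Distance = 21.627; >= 1e-6 -> NOT closed

Answer: no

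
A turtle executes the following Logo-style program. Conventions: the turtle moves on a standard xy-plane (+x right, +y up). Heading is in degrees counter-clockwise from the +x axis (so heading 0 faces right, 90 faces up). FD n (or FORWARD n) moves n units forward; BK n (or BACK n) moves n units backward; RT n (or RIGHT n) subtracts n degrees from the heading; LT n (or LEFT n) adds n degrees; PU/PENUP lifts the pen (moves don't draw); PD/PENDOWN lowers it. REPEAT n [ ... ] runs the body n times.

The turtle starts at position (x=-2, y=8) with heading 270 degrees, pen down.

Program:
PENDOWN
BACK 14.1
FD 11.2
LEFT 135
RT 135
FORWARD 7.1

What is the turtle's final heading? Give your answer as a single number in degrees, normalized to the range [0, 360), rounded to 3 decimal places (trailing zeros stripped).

Executing turtle program step by step:
Start: pos=(-2,8), heading=270, pen down
PD: pen down
BK 14.1: (-2,8) -> (-2,22.1) [heading=270, draw]
FD 11.2: (-2,22.1) -> (-2,10.9) [heading=270, draw]
LT 135: heading 270 -> 45
RT 135: heading 45 -> 270
FD 7.1: (-2,10.9) -> (-2,3.8) [heading=270, draw]
Final: pos=(-2,3.8), heading=270, 3 segment(s) drawn

Answer: 270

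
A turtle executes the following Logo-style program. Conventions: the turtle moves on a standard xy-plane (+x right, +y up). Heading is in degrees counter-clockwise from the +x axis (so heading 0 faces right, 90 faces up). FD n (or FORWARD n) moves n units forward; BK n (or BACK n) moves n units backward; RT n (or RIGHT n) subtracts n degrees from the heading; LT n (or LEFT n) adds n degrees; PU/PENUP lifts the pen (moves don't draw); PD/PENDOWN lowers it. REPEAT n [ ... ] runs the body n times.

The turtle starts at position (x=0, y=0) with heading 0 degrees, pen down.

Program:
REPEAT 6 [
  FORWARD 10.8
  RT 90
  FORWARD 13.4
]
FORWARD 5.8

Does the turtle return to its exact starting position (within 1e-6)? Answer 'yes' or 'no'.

Executing turtle program step by step:
Start: pos=(0,0), heading=0, pen down
REPEAT 6 [
  -- iteration 1/6 --
  FD 10.8: (0,0) -> (10.8,0) [heading=0, draw]
  RT 90: heading 0 -> 270
  FD 13.4: (10.8,0) -> (10.8,-13.4) [heading=270, draw]
  -- iteration 2/6 --
  FD 10.8: (10.8,-13.4) -> (10.8,-24.2) [heading=270, draw]
  RT 90: heading 270 -> 180
  FD 13.4: (10.8,-24.2) -> (-2.6,-24.2) [heading=180, draw]
  -- iteration 3/6 --
  FD 10.8: (-2.6,-24.2) -> (-13.4,-24.2) [heading=180, draw]
  RT 90: heading 180 -> 90
  FD 13.4: (-13.4,-24.2) -> (-13.4,-10.8) [heading=90, draw]
  -- iteration 4/6 --
  FD 10.8: (-13.4,-10.8) -> (-13.4,0) [heading=90, draw]
  RT 90: heading 90 -> 0
  FD 13.4: (-13.4,0) -> (0,0) [heading=0, draw]
  -- iteration 5/6 --
  FD 10.8: (0,0) -> (10.8,0) [heading=0, draw]
  RT 90: heading 0 -> 270
  FD 13.4: (10.8,0) -> (10.8,-13.4) [heading=270, draw]
  -- iteration 6/6 --
  FD 10.8: (10.8,-13.4) -> (10.8,-24.2) [heading=270, draw]
  RT 90: heading 270 -> 180
  FD 13.4: (10.8,-24.2) -> (-2.6,-24.2) [heading=180, draw]
]
FD 5.8: (-2.6,-24.2) -> (-8.4,-24.2) [heading=180, draw]
Final: pos=(-8.4,-24.2), heading=180, 13 segment(s) drawn

Start position: (0, 0)
Final position: (-8.4, -24.2)
Distance = 25.616; >= 1e-6 -> NOT closed

Answer: no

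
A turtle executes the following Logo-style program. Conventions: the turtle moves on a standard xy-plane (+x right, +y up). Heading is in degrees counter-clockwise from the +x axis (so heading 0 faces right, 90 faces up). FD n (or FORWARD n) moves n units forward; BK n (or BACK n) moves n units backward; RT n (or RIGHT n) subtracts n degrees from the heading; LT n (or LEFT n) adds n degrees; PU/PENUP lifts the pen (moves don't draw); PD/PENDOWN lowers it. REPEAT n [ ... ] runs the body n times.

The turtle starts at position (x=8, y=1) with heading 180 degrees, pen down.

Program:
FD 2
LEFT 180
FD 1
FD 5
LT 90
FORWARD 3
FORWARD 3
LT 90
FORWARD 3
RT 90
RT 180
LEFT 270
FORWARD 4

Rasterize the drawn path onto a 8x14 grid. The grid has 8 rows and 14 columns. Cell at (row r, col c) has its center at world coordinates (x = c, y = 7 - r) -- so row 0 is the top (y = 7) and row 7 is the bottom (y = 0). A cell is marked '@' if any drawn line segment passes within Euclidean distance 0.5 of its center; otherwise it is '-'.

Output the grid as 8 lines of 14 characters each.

Segment 0: (8,1) -> (6,1)
Segment 1: (6,1) -> (7,1)
Segment 2: (7,1) -> (12,1)
Segment 3: (12,1) -> (12,4)
Segment 4: (12,4) -> (12,7)
Segment 5: (12,7) -> (9,7)
Segment 6: (9,7) -> (5,7)

Answer: -----@@@@@@@@-
------------@-
------------@-
------------@-
------------@-
------------@-
------@@@@@@@-
--------------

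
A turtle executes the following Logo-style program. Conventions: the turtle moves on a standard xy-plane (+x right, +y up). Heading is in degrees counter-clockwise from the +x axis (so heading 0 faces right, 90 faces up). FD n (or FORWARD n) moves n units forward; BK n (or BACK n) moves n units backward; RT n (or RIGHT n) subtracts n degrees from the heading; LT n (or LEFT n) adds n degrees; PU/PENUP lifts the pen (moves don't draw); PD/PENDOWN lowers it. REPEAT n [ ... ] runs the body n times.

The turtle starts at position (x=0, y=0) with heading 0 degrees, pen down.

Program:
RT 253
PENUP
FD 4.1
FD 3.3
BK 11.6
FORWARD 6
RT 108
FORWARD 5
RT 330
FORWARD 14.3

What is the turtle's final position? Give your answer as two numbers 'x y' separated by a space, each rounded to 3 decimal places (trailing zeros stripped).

Answer: 16.98 8.567

Derivation:
Executing turtle program step by step:
Start: pos=(0,0), heading=0, pen down
RT 253: heading 0 -> 107
PU: pen up
FD 4.1: (0,0) -> (-1.199,3.921) [heading=107, move]
FD 3.3: (-1.199,3.921) -> (-2.164,7.077) [heading=107, move]
BK 11.6: (-2.164,7.077) -> (1.228,-4.016) [heading=107, move]
FD 6: (1.228,-4.016) -> (-0.526,1.721) [heading=107, move]
RT 108: heading 107 -> 359
FD 5: (-0.526,1.721) -> (4.473,1.634) [heading=359, move]
RT 330: heading 359 -> 29
FD 14.3: (4.473,1.634) -> (16.98,8.567) [heading=29, move]
Final: pos=(16.98,8.567), heading=29, 0 segment(s) drawn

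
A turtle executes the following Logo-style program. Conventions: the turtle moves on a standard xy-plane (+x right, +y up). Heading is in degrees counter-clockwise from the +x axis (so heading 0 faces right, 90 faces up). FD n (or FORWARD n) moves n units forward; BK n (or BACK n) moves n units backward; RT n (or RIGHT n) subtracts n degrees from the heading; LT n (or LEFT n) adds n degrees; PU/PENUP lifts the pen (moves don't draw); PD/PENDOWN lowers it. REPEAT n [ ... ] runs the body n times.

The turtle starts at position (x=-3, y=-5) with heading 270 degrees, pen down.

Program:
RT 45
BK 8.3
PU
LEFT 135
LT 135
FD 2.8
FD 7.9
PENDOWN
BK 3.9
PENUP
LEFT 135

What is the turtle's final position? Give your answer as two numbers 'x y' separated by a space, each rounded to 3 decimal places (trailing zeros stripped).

Executing turtle program step by step:
Start: pos=(-3,-5), heading=270, pen down
RT 45: heading 270 -> 225
BK 8.3: (-3,-5) -> (2.869,0.869) [heading=225, draw]
PU: pen up
LT 135: heading 225 -> 0
LT 135: heading 0 -> 135
FD 2.8: (2.869,0.869) -> (0.889,2.849) [heading=135, move]
FD 7.9: (0.889,2.849) -> (-4.697,8.435) [heading=135, move]
PD: pen down
BK 3.9: (-4.697,8.435) -> (-1.939,5.677) [heading=135, draw]
PU: pen up
LT 135: heading 135 -> 270
Final: pos=(-1.939,5.677), heading=270, 2 segment(s) drawn

Answer: -1.939 5.677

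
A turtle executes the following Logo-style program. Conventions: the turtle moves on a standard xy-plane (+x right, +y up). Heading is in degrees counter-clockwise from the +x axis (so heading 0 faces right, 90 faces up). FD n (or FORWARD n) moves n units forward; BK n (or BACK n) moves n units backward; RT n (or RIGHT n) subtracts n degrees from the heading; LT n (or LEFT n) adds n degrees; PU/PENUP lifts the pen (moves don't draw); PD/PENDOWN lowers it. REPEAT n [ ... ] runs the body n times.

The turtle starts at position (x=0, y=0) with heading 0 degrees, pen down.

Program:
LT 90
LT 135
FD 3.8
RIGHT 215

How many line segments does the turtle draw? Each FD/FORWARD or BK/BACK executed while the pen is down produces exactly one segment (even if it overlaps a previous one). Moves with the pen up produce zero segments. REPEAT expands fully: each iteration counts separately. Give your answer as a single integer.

Answer: 1

Derivation:
Executing turtle program step by step:
Start: pos=(0,0), heading=0, pen down
LT 90: heading 0 -> 90
LT 135: heading 90 -> 225
FD 3.8: (0,0) -> (-2.687,-2.687) [heading=225, draw]
RT 215: heading 225 -> 10
Final: pos=(-2.687,-2.687), heading=10, 1 segment(s) drawn
Segments drawn: 1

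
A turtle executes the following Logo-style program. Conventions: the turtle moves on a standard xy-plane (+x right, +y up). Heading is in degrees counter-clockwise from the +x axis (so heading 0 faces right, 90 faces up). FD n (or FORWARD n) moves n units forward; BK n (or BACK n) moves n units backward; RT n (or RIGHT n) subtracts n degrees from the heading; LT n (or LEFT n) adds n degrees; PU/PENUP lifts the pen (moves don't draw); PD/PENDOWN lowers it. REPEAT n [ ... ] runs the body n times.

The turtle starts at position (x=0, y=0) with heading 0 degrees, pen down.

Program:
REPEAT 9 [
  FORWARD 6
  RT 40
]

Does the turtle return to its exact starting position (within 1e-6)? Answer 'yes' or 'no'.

Executing turtle program step by step:
Start: pos=(0,0), heading=0, pen down
REPEAT 9 [
  -- iteration 1/9 --
  FD 6: (0,0) -> (6,0) [heading=0, draw]
  RT 40: heading 0 -> 320
  -- iteration 2/9 --
  FD 6: (6,0) -> (10.596,-3.857) [heading=320, draw]
  RT 40: heading 320 -> 280
  -- iteration 3/9 --
  FD 6: (10.596,-3.857) -> (11.638,-9.766) [heading=280, draw]
  RT 40: heading 280 -> 240
  -- iteration 4/9 --
  FD 6: (11.638,-9.766) -> (8.638,-14.962) [heading=240, draw]
  RT 40: heading 240 -> 200
  -- iteration 5/9 --
  FD 6: (8.638,-14.962) -> (3,-17.014) [heading=200, draw]
  RT 40: heading 200 -> 160
  -- iteration 6/9 --
  FD 6: (3,-17.014) -> (-2.638,-14.962) [heading=160, draw]
  RT 40: heading 160 -> 120
  -- iteration 7/9 --
  FD 6: (-2.638,-14.962) -> (-5.638,-9.766) [heading=120, draw]
  RT 40: heading 120 -> 80
  -- iteration 8/9 --
  FD 6: (-5.638,-9.766) -> (-4.596,-3.857) [heading=80, draw]
  RT 40: heading 80 -> 40
  -- iteration 9/9 --
  FD 6: (-4.596,-3.857) -> (0,0) [heading=40, draw]
  RT 40: heading 40 -> 0
]
Final: pos=(0,0), heading=0, 9 segment(s) drawn

Start position: (0, 0)
Final position: (0, 0)
Distance = 0; < 1e-6 -> CLOSED

Answer: yes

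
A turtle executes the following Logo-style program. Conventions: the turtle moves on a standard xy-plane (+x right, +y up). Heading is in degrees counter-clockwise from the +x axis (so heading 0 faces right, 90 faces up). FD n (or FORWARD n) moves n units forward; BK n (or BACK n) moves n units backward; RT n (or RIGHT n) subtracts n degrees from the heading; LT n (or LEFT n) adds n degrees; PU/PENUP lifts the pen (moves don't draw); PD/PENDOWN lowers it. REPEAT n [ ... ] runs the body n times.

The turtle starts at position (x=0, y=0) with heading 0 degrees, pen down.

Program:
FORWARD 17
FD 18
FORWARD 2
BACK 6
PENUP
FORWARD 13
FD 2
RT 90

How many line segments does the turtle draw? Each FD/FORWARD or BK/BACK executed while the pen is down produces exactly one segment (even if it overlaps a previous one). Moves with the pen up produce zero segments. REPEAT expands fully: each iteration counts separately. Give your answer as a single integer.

Executing turtle program step by step:
Start: pos=(0,0), heading=0, pen down
FD 17: (0,0) -> (17,0) [heading=0, draw]
FD 18: (17,0) -> (35,0) [heading=0, draw]
FD 2: (35,0) -> (37,0) [heading=0, draw]
BK 6: (37,0) -> (31,0) [heading=0, draw]
PU: pen up
FD 13: (31,0) -> (44,0) [heading=0, move]
FD 2: (44,0) -> (46,0) [heading=0, move]
RT 90: heading 0 -> 270
Final: pos=(46,0), heading=270, 4 segment(s) drawn
Segments drawn: 4

Answer: 4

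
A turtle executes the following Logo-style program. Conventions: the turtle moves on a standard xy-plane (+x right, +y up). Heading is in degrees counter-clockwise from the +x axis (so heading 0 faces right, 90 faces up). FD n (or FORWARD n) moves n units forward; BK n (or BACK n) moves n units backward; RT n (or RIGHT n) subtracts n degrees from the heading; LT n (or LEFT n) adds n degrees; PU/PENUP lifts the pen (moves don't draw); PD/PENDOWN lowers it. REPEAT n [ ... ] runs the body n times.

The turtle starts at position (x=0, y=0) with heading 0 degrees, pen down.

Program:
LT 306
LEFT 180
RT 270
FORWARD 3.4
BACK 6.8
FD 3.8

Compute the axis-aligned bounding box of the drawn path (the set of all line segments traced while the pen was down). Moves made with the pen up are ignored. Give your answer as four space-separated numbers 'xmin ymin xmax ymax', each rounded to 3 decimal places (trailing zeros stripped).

Answer: -2.751 -1.998 2.751 1.998

Derivation:
Executing turtle program step by step:
Start: pos=(0,0), heading=0, pen down
LT 306: heading 0 -> 306
LT 180: heading 306 -> 126
RT 270: heading 126 -> 216
FD 3.4: (0,0) -> (-2.751,-1.998) [heading=216, draw]
BK 6.8: (-2.751,-1.998) -> (2.751,1.998) [heading=216, draw]
FD 3.8: (2.751,1.998) -> (-0.324,-0.235) [heading=216, draw]
Final: pos=(-0.324,-0.235), heading=216, 3 segment(s) drawn

Segment endpoints: x in {-2.751, -0.324, 0, 2.751}, y in {-1.998, -0.235, 0, 1.998}
xmin=-2.751, ymin=-1.998, xmax=2.751, ymax=1.998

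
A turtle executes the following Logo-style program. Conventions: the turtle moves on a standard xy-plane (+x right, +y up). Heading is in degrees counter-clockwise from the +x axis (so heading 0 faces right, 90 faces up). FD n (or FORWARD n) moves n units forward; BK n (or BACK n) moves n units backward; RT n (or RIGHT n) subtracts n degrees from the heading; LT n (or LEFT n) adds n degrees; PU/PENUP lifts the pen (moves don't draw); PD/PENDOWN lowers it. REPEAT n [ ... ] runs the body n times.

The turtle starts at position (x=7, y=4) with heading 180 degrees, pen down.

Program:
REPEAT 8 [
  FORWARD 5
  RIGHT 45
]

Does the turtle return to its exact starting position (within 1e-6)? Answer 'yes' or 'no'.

Answer: yes

Derivation:
Executing turtle program step by step:
Start: pos=(7,4), heading=180, pen down
REPEAT 8 [
  -- iteration 1/8 --
  FD 5: (7,4) -> (2,4) [heading=180, draw]
  RT 45: heading 180 -> 135
  -- iteration 2/8 --
  FD 5: (2,4) -> (-1.536,7.536) [heading=135, draw]
  RT 45: heading 135 -> 90
  -- iteration 3/8 --
  FD 5: (-1.536,7.536) -> (-1.536,12.536) [heading=90, draw]
  RT 45: heading 90 -> 45
  -- iteration 4/8 --
  FD 5: (-1.536,12.536) -> (2,16.071) [heading=45, draw]
  RT 45: heading 45 -> 0
  -- iteration 5/8 --
  FD 5: (2,16.071) -> (7,16.071) [heading=0, draw]
  RT 45: heading 0 -> 315
  -- iteration 6/8 --
  FD 5: (7,16.071) -> (10.536,12.536) [heading=315, draw]
  RT 45: heading 315 -> 270
  -- iteration 7/8 --
  FD 5: (10.536,12.536) -> (10.536,7.536) [heading=270, draw]
  RT 45: heading 270 -> 225
  -- iteration 8/8 --
  FD 5: (10.536,7.536) -> (7,4) [heading=225, draw]
  RT 45: heading 225 -> 180
]
Final: pos=(7,4), heading=180, 8 segment(s) drawn

Start position: (7, 4)
Final position: (7, 4)
Distance = 0; < 1e-6 -> CLOSED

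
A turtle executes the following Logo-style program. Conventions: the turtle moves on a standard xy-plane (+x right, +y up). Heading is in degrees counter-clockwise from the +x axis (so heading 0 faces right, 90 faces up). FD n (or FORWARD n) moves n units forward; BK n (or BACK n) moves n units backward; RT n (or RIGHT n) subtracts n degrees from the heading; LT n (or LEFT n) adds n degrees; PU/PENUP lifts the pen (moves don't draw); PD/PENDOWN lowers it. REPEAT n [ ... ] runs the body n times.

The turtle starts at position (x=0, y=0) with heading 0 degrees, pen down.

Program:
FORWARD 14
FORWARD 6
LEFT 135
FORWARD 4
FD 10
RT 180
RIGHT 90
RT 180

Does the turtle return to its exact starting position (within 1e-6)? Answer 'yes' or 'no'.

Answer: no

Derivation:
Executing turtle program step by step:
Start: pos=(0,0), heading=0, pen down
FD 14: (0,0) -> (14,0) [heading=0, draw]
FD 6: (14,0) -> (20,0) [heading=0, draw]
LT 135: heading 0 -> 135
FD 4: (20,0) -> (17.172,2.828) [heading=135, draw]
FD 10: (17.172,2.828) -> (10.101,9.899) [heading=135, draw]
RT 180: heading 135 -> 315
RT 90: heading 315 -> 225
RT 180: heading 225 -> 45
Final: pos=(10.101,9.899), heading=45, 4 segment(s) drawn

Start position: (0, 0)
Final position: (10.101, 9.899)
Distance = 14.143; >= 1e-6 -> NOT closed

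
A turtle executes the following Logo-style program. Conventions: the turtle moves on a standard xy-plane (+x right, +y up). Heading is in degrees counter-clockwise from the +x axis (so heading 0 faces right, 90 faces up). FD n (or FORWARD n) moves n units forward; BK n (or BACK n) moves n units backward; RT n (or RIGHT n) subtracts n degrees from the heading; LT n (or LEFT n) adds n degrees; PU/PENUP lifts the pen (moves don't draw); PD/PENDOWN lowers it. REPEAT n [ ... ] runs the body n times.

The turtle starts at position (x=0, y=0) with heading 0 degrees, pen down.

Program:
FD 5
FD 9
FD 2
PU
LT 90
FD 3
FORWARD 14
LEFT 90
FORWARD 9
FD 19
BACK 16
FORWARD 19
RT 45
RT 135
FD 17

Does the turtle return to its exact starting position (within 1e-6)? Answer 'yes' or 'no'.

Answer: no

Derivation:
Executing turtle program step by step:
Start: pos=(0,0), heading=0, pen down
FD 5: (0,0) -> (5,0) [heading=0, draw]
FD 9: (5,0) -> (14,0) [heading=0, draw]
FD 2: (14,0) -> (16,0) [heading=0, draw]
PU: pen up
LT 90: heading 0 -> 90
FD 3: (16,0) -> (16,3) [heading=90, move]
FD 14: (16,3) -> (16,17) [heading=90, move]
LT 90: heading 90 -> 180
FD 9: (16,17) -> (7,17) [heading=180, move]
FD 19: (7,17) -> (-12,17) [heading=180, move]
BK 16: (-12,17) -> (4,17) [heading=180, move]
FD 19: (4,17) -> (-15,17) [heading=180, move]
RT 45: heading 180 -> 135
RT 135: heading 135 -> 0
FD 17: (-15,17) -> (2,17) [heading=0, move]
Final: pos=(2,17), heading=0, 3 segment(s) drawn

Start position: (0, 0)
Final position: (2, 17)
Distance = 17.117; >= 1e-6 -> NOT closed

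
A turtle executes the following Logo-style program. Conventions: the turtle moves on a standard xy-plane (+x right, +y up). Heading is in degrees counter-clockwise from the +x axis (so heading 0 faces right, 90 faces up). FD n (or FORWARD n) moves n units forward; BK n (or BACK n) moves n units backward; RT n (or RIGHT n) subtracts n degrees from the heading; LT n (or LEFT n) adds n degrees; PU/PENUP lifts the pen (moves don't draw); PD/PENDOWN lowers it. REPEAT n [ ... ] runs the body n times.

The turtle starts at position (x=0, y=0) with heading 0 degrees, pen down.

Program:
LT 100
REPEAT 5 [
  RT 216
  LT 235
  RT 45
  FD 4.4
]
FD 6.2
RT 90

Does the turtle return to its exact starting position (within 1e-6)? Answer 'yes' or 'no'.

Answer: no

Derivation:
Executing turtle program step by step:
Start: pos=(0,0), heading=0, pen down
LT 100: heading 0 -> 100
REPEAT 5 [
  -- iteration 1/5 --
  RT 216: heading 100 -> 244
  LT 235: heading 244 -> 119
  RT 45: heading 119 -> 74
  FD 4.4: (0,0) -> (1.213,4.23) [heading=74, draw]
  -- iteration 2/5 --
  RT 216: heading 74 -> 218
  LT 235: heading 218 -> 93
  RT 45: heading 93 -> 48
  FD 4.4: (1.213,4.23) -> (4.157,7.499) [heading=48, draw]
  -- iteration 3/5 --
  RT 216: heading 48 -> 192
  LT 235: heading 192 -> 67
  RT 45: heading 67 -> 22
  FD 4.4: (4.157,7.499) -> (8.237,9.148) [heading=22, draw]
  -- iteration 4/5 --
  RT 216: heading 22 -> 166
  LT 235: heading 166 -> 41
  RT 45: heading 41 -> 356
  FD 4.4: (8.237,9.148) -> (12.626,8.841) [heading=356, draw]
  -- iteration 5/5 --
  RT 216: heading 356 -> 140
  LT 235: heading 140 -> 15
  RT 45: heading 15 -> 330
  FD 4.4: (12.626,8.841) -> (16.436,6.641) [heading=330, draw]
]
FD 6.2: (16.436,6.641) -> (21.806,3.541) [heading=330, draw]
RT 90: heading 330 -> 240
Final: pos=(21.806,3.541), heading=240, 6 segment(s) drawn

Start position: (0, 0)
Final position: (21.806, 3.541)
Distance = 22.091; >= 1e-6 -> NOT closed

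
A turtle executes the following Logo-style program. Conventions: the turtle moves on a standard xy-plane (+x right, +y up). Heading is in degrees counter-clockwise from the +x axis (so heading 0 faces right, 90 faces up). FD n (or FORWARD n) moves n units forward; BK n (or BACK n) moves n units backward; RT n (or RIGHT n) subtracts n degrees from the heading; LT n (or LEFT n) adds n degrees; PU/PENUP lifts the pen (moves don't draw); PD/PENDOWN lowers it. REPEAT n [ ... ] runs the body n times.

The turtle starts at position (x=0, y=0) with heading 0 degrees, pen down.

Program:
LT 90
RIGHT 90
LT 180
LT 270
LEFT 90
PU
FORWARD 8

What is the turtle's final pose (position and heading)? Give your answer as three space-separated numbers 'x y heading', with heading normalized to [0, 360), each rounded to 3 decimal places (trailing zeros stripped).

Executing turtle program step by step:
Start: pos=(0,0), heading=0, pen down
LT 90: heading 0 -> 90
RT 90: heading 90 -> 0
LT 180: heading 0 -> 180
LT 270: heading 180 -> 90
LT 90: heading 90 -> 180
PU: pen up
FD 8: (0,0) -> (-8,0) [heading=180, move]
Final: pos=(-8,0), heading=180, 0 segment(s) drawn

Answer: -8 0 180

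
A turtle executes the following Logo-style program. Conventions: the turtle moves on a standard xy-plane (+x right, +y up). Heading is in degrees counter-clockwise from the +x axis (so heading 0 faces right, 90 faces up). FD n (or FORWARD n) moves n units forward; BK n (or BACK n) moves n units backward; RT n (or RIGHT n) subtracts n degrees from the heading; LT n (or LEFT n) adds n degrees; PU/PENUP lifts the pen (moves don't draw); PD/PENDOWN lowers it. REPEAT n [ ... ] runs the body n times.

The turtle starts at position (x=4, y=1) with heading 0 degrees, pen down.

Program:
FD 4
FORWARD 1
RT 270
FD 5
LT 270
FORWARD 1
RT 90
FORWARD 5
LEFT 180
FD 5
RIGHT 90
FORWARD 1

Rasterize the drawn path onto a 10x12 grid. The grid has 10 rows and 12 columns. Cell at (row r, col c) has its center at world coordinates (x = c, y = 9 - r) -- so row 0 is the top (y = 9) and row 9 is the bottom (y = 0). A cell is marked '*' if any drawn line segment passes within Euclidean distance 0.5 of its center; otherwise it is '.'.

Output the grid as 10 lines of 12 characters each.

Segment 0: (4,1) -> (8,1)
Segment 1: (8,1) -> (9,1)
Segment 2: (9,1) -> (9,6)
Segment 3: (9,6) -> (10,6)
Segment 4: (10,6) -> (10,1)
Segment 5: (10,1) -> (10,6)
Segment 6: (10,6) -> (11,6)

Answer: ............
............
............
.........***
.........**.
.........**.
.........**.
.........**.
....*******.
............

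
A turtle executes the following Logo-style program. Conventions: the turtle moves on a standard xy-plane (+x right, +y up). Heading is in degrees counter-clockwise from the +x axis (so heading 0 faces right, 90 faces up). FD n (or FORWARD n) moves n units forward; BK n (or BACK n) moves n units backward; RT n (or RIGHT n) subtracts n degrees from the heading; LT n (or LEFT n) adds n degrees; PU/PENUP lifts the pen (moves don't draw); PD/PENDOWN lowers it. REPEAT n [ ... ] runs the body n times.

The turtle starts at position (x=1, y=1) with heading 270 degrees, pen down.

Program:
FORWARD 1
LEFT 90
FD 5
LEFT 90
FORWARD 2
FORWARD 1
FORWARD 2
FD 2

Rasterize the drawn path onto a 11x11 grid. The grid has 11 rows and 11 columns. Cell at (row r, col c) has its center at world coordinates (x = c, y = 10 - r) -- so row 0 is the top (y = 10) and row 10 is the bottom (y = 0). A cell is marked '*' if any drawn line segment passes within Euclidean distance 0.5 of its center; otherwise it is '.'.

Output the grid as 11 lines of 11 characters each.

Answer: ...........
...........
...........
......*....
......*....
......*....
......*....
......*....
......*....
.*....*....
.******....

Derivation:
Segment 0: (1,1) -> (1,0)
Segment 1: (1,0) -> (6,-0)
Segment 2: (6,-0) -> (6,2)
Segment 3: (6,2) -> (6,3)
Segment 4: (6,3) -> (6,5)
Segment 5: (6,5) -> (6,7)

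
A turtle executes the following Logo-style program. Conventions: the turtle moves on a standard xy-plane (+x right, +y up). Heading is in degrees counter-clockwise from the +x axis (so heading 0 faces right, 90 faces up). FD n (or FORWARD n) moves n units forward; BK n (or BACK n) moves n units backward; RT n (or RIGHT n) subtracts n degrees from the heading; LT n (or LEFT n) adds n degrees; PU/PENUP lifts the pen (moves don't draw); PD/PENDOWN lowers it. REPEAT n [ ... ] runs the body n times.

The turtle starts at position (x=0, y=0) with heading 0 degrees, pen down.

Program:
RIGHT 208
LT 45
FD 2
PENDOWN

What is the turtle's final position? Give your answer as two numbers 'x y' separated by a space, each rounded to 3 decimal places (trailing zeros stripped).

Answer: -1.913 -0.585

Derivation:
Executing turtle program step by step:
Start: pos=(0,0), heading=0, pen down
RT 208: heading 0 -> 152
LT 45: heading 152 -> 197
FD 2: (0,0) -> (-1.913,-0.585) [heading=197, draw]
PD: pen down
Final: pos=(-1.913,-0.585), heading=197, 1 segment(s) drawn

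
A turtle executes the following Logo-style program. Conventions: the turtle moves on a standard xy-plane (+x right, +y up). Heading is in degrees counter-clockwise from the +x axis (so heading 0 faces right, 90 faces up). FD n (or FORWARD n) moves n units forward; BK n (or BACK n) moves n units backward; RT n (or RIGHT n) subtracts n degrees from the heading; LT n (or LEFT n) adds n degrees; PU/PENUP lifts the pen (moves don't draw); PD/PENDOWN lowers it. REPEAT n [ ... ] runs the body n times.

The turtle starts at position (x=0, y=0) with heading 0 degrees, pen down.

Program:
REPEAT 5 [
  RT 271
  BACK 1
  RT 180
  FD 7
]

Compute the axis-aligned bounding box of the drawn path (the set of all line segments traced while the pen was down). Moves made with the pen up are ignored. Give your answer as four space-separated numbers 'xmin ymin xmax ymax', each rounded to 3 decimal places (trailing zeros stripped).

Executing turtle program step by step:
Start: pos=(0,0), heading=0, pen down
REPEAT 5 [
  -- iteration 1/5 --
  RT 271: heading 0 -> 89
  BK 1: (0,0) -> (-0.017,-1) [heading=89, draw]
  RT 180: heading 89 -> 269
  FD 7: (-0.017,-1) -> (-0.14,-7.999) [heading=269, draw]
  -- iteration 2/5 --
  RT 271: heading 269 -> 358
  BK 1: (-0.14,-7.999) -> (-1.139,-7.964) [heading=358, draw]
  RT 180: heading 358 -> 178
  FD 7: (-1.139,-7.964) -> (-8.135,-7.72) [heading=178, draw]
  -- iteration 3/5 --
  RT 271: heading 178 -> 267
  BK 1: (-8.135,-7.72) -> (-8.082,-6.721) [heading=267, draw]
  RT 180: heading 267 -> 87
  FD 7: (-8.082,-6.721) -> (-7.716,0.269) [heading=87, draw]
  -- iteration 4/5 --
  RT 271: heading 87 -> 176
  BK 1: (-7.716,0.269) -> (-6.718,0.2) [heading=176, draw]
  RT 180: heading 176 -> 356
  FD 7: (-6.718,0.2) -> (0.264,-0.289) [heading=356, draw]
  -- iteration 5/5 --
  RT 271: heading 356 -> 85
  BK 1: (0.264,-0.289) -> (0.177,-1.285) [heading=85, draw]
  RT 180: heading 85 -> 265
  FD 7: (0.177,-1.285) -> (-0.433,-8.258) [heading=265, draw]
]
Final: pos=(-0.433,-8.258), heading=265, 10 segment(s) drawn

Segment endpoints: x in {-8.135, -8.082, -7.716, -6.718, -1.139, -0.433, -0.14, -0.017, 0, 0.177, 0.264}, y in {-8.258, -7.999, -7.964, -7.72, -6.721, -1.285, -1, -0.289, 0, 0.2, 0.269}
xmin=-8.135, ymin=-8.258, xmax=0.264, ymax=0.269

Answer: -8.135 -8.258 0.264 0.269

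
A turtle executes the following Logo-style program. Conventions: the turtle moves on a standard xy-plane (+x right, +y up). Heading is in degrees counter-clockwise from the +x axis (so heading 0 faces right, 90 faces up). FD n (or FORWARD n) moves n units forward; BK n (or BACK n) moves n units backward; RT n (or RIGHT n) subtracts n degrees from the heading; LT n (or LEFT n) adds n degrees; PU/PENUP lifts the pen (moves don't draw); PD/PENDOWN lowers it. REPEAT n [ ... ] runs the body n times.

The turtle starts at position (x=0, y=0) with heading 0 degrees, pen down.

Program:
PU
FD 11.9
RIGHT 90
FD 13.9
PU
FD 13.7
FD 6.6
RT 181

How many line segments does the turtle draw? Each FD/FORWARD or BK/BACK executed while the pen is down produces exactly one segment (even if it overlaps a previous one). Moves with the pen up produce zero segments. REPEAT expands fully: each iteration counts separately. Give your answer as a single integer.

Answer: 0

Derivation:
Executing turtle program step by step:
Start: pos=(0,0), heading=0, pen down
PU: pen up
FD 11.9: (0,0) -> (11.9,0) [heading=0, move]
RT 90: heading 0 -> 270
FD 13.9: (11.9,0) -> (11.9,-13.9) [heading=270, move]
PU: pen up
FD 13.7: (11.9,-13.9) -> (11.9,-27.6) [heading=270, move]
FD 6.6: (11.9,-27.6) -> (11.9,-34.2) [heading=270, move]
RT 181: heading 270 -> 89
Final: pos=(11.9,-34.2), heading=89, 0 segment(s) drawn
Segments drawn: 0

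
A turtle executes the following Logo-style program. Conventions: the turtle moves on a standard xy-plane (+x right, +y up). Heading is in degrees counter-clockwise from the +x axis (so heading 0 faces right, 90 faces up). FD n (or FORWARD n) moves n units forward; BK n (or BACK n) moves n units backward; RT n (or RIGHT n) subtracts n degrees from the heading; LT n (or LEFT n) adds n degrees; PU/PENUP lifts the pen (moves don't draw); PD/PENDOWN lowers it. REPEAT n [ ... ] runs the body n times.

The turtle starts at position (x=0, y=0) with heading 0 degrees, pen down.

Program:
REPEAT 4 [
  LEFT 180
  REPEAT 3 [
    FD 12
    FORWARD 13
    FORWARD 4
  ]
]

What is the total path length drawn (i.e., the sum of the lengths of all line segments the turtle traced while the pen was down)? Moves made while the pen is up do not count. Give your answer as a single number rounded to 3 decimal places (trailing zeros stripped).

Executing turtle program step by step:
Start: pos=(0,0), heading=0, pen down
REPEAT 4 [
  -- iteration 1/4 --
  LT 180: heading 0 -> 180
  REPEAT 3 [
    -- iteration 1/3 --
    FD 12: (0,0) -> (-12,0) [heading=180, draw]
    FD 13: (-12,0) -> (-25,0) [heading=180, draw]
    FD 4: (-25,0) -> (-29,0) [heading=180, draw]
    -- iteration 2/3 --
    FD 12: (-29,0) -> (-41,0) [heading=180, draw]
    FD 13: (-41,0) -> (-54,0) [heading=180, draw]
    FD 4: (-54,0) -> (-58,0) [heading=180, draw]
    -- iteration 3/3 --
    FD 12: (-58,0) -> (-70,0) [heading=180, draw]
    FD 13: (-70,0) -> (-83,0) [heading=180, draw]
    FD 4: (-83,0) -> (-87,0) [heading=180, draw]
  ]
  -- iteration 2/4 --
  LT 180: heading 180 -> 0
  REPEAT 3 [
    -- iteration 1/3 --
    FD 12: (-87,0) -> (-75,0) [heading=0, draw]
    FD 13: (-75,0) -> (-62,0) [heading=0, draw]
    FD 4: (-62,0) -> (-58,0) [heading=0, draw]
    -- iteration 2/3 --
    FD 12: (-58,0) -> (-46,0) [heading=0, draw]
    FD 13: (-46,0) -> (-33,0) [heading=0, draw]
    FD 4: (-33,0) -> (-29,0) [heading=0, draw]
    -- iteration 3/3 --
    FD 12: (-29,0) -> (-17,0) [heading=0, draw]
    FD 13: (-17,0) -> (-4,0) [heading=0, draw]
    FD 4: (-4,0) -> (0,0) [heading=0, draw]
  ]
  -- iteration 3/4 --
  LT 180: heading 0 -> 180
  REPEAT 3 [
    -- iteration 1/3 --
    FD 12: (0,0) -> (-12,0) [heading=180, draw]
    FD 13: (-12,0) -> (-25,0) [heading=180, draw]
    FD 4: (-25,0) -> (-29,0) [heading=180, draw]
    -- iteration 2/3 --
    FD 12: (-29,0) -> (-41,0) [heading=180, draw]
    FD 13: (-41,0) -> (-54,0) [heading=180, draw]
    FD 4: (-54,0) -> (-58,0) [heading=180, draw]
    -- iteration 3/3 --
    FD 12: (-58,0) -> (-70,0) [heading=180, draw]
    FD 13: (-70,0) -> (-83,0) [heading=180, draw]
    FD 4: (-83,0) -> (-87,0) [heading=180, draw]
  ]
  -- iteration 4/4 --
  LT 180: heading 180 -> 0
  REPEAT 3 [
    -- iteration 1/3 --
    FD 12: (-87,0) -> (-75,0) [heading=0, draw]
    FD 13: (-75,0) -> (-62,0) [heading=0, draw]
    FD 4: (-62,0) -> (-58,0) [heading=0, draw]
    -- iteration 2/3 --
    FD 12: (-58,0) -> (-46,0) [heading=0, draw]
    FD 13: (-46,0) -> (-33,0) [heading=0, draw]
    FD 4: (-33,0) -> (-29,0) [heading=0, draw]
    -- iteration 3/3 --
    FD 12: (-29,0) -> (-17,0) [heading=0, draw]
    FD 13: (-17,0) -> (-4,0) [heading=0, draw]
    FD 4: (-4,0) -> (0,0) [heading=0, draw]
  ]
]
Final: pos=(0,0), heading=0, 36 segment(s) drawn

Segment lengths:
  seg 1: (0,0) -> (-12,0), length = 12
  seg 2: (-12,0) -> (-25,0), length = 13
  seg 3: (-25,0) -> (-29,0), length = 4
  seg 4: (-29,0) -> (-41,0), length = 12
  seg 5: (-41,0) -> (-54,0), length = 13
  seg 6: (-54,0) -> (-58,0), length = 4
  seg 7: (-58,0) -> (-70,0), length = 12
  seg 8: (-70,0) -> (-83,0), length = 13
  seg 9: (-83,0) -> (-87,0), length = 4
  seg 10: (-87,0) -> (-75,0), length = 12
  seg 11: (-75,0) -> (-62,0), length = 13
  seg 12: (-62,0) -> (-58,0), length = 4
  seg 13: (-58,0) -> (-46,0), length = 12
  seg 14: (-46,0) -> (-33,0), length = 13
  seg 15: (-33,0) -> (-29,0), length = 4
  seg 16: (-29,0) -> (-17,0), length = 12
  seg 17: (-17,0) -> (-4,0), length = 13
  seg 18: (-4,0) -> (0,0), length = 4
  seg 19: (0,0) -> (-12,0), length = 12
  seg 20: (-12,0) -> (-25,0), length = 13
  seg 21: (-25,0) -> (-29,0), length = 4
  seg 22: (-29,0) -> (-41,0), length = 12
  seg 23: (-41,0) -> (-54,0), length = 13
  seg 24: (-54,0) -> (-58,0), length = 4
  seg 25: (-58,0) -> (-70,0), length = 12
  seg 26: (-70,0) -> (-83,0), length = 13
  seg 27: (-83,0) -> (-87,0), length = 4
  seg 28: (-87,0) -> (-75,0), length = 12
  seg 29: (-75,0) -> (-62,0), length = 13
  seg 30: (-62,0) -> (-58,0), length = 4
  seg 31: (-58,0) -> (-46,0), length = 12
  seg 32: (-46,0) -> (-33,0), length = 13
  seg 33: (-33,0) -> (-29,0), length = 4
  seg 34: (-29,0) -> (-17,0), length = 12
  seg 35: (-17,0) -> (-4,0), length = 13
  seg 36: (-4,0) -> (0,0), length = 4
Total = 348

Answer: 348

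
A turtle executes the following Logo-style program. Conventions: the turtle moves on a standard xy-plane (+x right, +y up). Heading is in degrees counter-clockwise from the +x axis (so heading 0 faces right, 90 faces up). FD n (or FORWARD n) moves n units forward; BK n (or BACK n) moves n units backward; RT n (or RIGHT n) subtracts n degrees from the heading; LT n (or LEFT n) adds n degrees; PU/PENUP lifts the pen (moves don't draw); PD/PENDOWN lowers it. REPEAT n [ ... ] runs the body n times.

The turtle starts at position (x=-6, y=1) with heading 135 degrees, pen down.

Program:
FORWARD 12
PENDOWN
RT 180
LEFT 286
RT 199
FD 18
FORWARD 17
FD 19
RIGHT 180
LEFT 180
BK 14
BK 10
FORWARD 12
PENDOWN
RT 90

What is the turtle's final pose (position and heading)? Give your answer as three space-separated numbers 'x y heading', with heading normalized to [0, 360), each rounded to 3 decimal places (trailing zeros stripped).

Answer: 16.727 37.589 312

Derivation:
Executing turtle program step by step:
Start: pos=(-6,1), heading=135, pen down
FD 12: (-6,1) -> (-14.485,9.485) [heading=135, draw]
PD: pen down
RT 180: heading 135 -> 315
LT 286: heading 315 -> 241
RT 199: heading 241 -> 42
FD 18: (-14.485,9.485) -> (-1.109,21.53) [heading=42, draw]
FD 17: (-1.109,21.53) -> (11.525,32.905) [heading=42, draw]
FD 19: (11.525,32.905) -> (25.645,45.618) [heading=42, draw]
RT 180: heading 42 -> 222
LT 180: heading 222 -> 42
BK 14: (25.645,45.618) -> (15.241,36.251) [heading=42, draw]
BK 10: (15.241,36.251) -> (7.809,29.559) [heading=42, draw]
FD 12: (7.809,29.559) -> (16.727,37.589) [heading=42, draw]
PD: pen down
RT 90: heading 42 -> 312
Final: pos=(16.727,37.589), heading=312, 7 segment(s) drawn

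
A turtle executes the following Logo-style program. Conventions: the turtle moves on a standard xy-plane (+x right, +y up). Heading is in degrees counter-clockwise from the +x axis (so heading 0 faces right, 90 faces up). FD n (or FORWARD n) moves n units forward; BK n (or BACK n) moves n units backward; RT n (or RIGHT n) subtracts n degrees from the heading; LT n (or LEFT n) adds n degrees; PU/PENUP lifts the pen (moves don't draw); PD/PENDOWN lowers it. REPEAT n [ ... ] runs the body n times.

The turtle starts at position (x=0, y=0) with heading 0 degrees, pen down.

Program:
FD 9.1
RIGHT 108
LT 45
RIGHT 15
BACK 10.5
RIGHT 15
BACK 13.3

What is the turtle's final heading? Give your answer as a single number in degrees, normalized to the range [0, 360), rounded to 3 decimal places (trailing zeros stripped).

Executing turtle program step by step:
Start: pos=(0,0), heading=0, pen down
FD 9.1: (0,0) -> (9.1,0) [heading=0, draw]
RT 108: heading 0 -> 252
LT 45: heading 252 -> 297
RT 15: heading 297 -> 282
BK 10.5: (9.1,0) -> (6.917,10.271) [heading=282, draw]
RT 15: heading 282 -> 267
BK 13.3: (6.917,10.271) -> (7.613,23.552) [heading=267, draw]
Final: pos=(7.613,23.552), heading=267, 3 segment(s) drawn

Answer: 267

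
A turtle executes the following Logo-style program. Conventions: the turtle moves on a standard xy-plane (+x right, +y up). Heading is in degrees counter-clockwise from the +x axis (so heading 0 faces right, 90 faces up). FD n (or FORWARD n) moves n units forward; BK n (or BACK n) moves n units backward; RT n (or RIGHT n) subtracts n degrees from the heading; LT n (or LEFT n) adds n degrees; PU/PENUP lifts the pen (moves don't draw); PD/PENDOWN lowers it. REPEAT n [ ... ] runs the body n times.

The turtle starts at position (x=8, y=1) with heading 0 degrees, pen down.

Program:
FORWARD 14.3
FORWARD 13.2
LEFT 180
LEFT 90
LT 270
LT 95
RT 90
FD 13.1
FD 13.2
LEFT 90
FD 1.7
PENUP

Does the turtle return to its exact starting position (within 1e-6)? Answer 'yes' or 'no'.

Executing turtle program step by step:
Start: pos=(8,1), heading=0, pen down
FD 14.3: (8,1) -> (22.3,1) [heading=0, draw]
FD 13.2: (22.3,1) -> (35.5,1) [heading=0, draw]
LT 180: heading 0 -> 180
LT 90: heading 180 -> 270
LT 270: heading 270 -> 180
LT 95: heading 180 -> 275
RT 90: heading 275 -> 185
FD 13.1: (35.5,1) -> (22.45,-0.142) [heading=185, draw]
FD 13.2: (22.45,-0.142) -> (9.3,-1.292) [heading=185, draw]
LT 90: heading 185 -> 275
FD 1.7: (9.3,-1.292) -> (9.448,-2.986) [heading=275, draw]
PU: pen up
Final: pos=(9.448,-2.986), heading=275, 5 segment(s) drawn

Start position: (8, 1)
Final position: (9.448, -2.986)
Distance = 4.241; >= 1e-6 -> NOT closed

Answer: no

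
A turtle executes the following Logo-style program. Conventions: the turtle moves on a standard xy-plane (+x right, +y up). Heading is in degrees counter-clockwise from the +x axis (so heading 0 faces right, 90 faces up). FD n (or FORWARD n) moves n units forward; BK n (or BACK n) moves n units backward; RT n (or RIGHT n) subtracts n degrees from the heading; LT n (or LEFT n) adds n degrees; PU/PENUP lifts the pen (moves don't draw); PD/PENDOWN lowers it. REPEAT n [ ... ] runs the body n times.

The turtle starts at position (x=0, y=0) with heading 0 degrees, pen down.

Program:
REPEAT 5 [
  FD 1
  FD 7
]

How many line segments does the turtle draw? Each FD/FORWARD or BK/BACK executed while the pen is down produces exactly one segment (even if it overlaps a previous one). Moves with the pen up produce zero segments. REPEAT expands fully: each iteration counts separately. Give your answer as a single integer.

Answer: 10

Derivation:
Executing turtle program step by step:
Start: pos=(0,0), heading=0, pen down
REPEAT 5 [
  -- iteration 1/5 --
  FD 1: (0,0) -> (1,0) [heading=0, draw]
  FD 7: (1,0) -> (8,0) [heading=0, draw]
  -- iteration 2/5 --
  FD 1: (8,0) -> (9,0) [heading=0, draw]
  FD 7: (9,0) -> (16,0) [heading=0, draw]
  -- iteration 3/5 --
  FD 1: (16,0) -> (17,0) [heading=0, draw]
  FD 7: (17,0) -> (24,0) [heading=0, draw]
  -- iteration 4/5 --
  FD 1: (24,0) -> (25,0) [heading=0, draw]
  FD 7: (25,0) -> (32,0) [heading=0, draw]
  -- iteration 5/5 --
  FD 1: (32,0) -> (33,0) [heading=0, draw]
  FD 7: (33,0) -> (40,0) [heading=0, draw]
]
Final: pos=(40,0), heading=0, 10 segment(s) drawn
Segments drawn: 10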